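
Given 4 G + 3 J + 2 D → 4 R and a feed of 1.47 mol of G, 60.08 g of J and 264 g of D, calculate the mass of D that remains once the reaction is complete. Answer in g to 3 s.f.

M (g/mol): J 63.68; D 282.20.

n(G) = 1.470 mol
n(J) = 60.08 / 63.68 = 0.9435 mol
n(D) = 264.0 / 282.20 = 0.9355 mol
n/ν for G = 1.470/4 = 0.3675
n/ν for J = 0.9435/3 = 0.3145
n/ν for D = 0.9355/2 = 0.4678
Smallest n/ν is J → limiting reagent.
D consumed = (2/3) × 0.9435 = 0.6290 mol
D remaining = 0.9355 − 0.6290 = 0.3065 mol
mass = 0.3065 × 282.20 = 86.49 g

86.5 g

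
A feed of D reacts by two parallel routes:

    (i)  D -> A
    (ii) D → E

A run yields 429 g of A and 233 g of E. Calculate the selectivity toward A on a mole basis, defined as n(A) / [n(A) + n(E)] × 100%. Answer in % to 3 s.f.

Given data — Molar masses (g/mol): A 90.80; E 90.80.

n(A) = 429 / 90.80 = 4.725 mol
n(E) = 233 / 90.80 = 2.566 mol
selectivity = 4.725/(4.725+2.566) × 100 = 64.81 %

64.8 %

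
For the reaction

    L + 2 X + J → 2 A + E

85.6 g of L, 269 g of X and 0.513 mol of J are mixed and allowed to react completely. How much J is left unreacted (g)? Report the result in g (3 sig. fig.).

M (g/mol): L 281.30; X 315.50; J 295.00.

n(L) = 85.60 / 281.30 = 0.3043 mol
n(X) = 269.0 / 315.50 = 0.8526 mol
n(J) = 0.5130 mol
n/ν for L = 0.3043/1 = 0.3043
n/ν for X = 0.8526/2 = 0.4263
n/ν for J = 0.5130/1 = 0.5130
Smallest n/ν is L → limiting reagent.
J consumed = (1/1) × 0.3043 = 0.3043 mol
J remaining = 0.5130 − 0.3043 = 0.2087 mol
mass = 0.2087 × 295.00 = 61.57 g

61.6 g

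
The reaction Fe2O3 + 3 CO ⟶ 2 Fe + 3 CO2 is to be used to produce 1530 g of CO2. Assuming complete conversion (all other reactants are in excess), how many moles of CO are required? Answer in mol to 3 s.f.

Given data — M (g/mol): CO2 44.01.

n(CO2) = 1530 / 44.01 = 34.76 mol
n(CO) = (3/3) × 34.76 = 34.76 mol

34.8 mol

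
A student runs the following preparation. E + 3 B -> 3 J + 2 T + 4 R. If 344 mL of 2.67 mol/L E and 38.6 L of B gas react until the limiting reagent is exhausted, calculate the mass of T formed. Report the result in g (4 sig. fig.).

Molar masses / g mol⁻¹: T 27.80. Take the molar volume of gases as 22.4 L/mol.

n(E) = 2.67 × 344.0/1000 = 0.9185 mol
n(B) = 38.60 / 22.4 = 1.723 mol
n/ν for E = 0.9185/1 = 0.9185
n/ν for B = 1.723/3 = 0.5743
Smallest n/ν is B → limiting reagent.
n(T) = (2/3) × 1.723 = 1.149 mol
mass = 1.149 × 27.80 = 31.94 g

31.94 g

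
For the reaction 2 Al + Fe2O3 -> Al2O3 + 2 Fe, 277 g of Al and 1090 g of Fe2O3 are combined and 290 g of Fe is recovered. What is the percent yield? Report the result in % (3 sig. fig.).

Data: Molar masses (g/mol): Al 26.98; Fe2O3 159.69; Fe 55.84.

n(Al) = 277.0 / 26.98 = 10.27 mol
n(Fe2O3) = 1090 / 159.69 = 6.826 mol
n/ν for Al = 10.27/2 = 5.135
n/ν for Fe2O3 = 6.826/1 = 6.826
Smallest n/ν is Al → limiting reagent.
theoretical n(Fe) = (2/2) × 10.27 = 10.27 mol → 573.5 g
% yield = 290 / 573.5 × 100 = 50.57 %

50.6 %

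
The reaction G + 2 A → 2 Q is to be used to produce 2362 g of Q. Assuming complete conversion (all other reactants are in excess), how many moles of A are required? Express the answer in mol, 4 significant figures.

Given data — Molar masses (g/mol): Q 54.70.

43.18 mol

n(Q) = 2362 / 54.70 = 43.18 mol
n(A) = (2/2) × 43.18 = 43.18 mol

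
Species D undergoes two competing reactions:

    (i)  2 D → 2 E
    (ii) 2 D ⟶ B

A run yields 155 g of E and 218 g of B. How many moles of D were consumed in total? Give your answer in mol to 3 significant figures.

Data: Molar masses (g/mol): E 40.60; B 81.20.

n(E) = 155 / 40.60 = 3.818 mol
n(B) = 218 / 81.20 = 2.685 mol
n(D) via (i) = (2/2)×3.818 = 3.818 mol
n(D) via (ii) = (2/1)×2.685 = 5.370 mol
total n(D) = 3.818 + 5.370 = 9.188 mol

9.19 mol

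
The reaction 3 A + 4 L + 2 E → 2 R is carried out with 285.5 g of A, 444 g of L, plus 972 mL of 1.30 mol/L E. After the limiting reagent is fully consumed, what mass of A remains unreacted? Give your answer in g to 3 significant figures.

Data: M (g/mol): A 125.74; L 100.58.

47.2 g

n(A) = 285.5 / 125.74 = 2.271 mol
n(L) = 444.0 / 100.58 = 4.414 mol
n(E) = 1.30 × 972.0/1000 = 1.264 mol
n/ν for A = 2.271/3 = 0.7570
n/ν for L = 4.414/4 = 1.104
n/ν for E = 1.264/2 = 0.6320
Smallest n/ν is E → limiting reagent.
A consumed = (3/2) × 1.264 = 1.896 mol
A remaining = 2.271 − 1.896 = 0.3750 mol
mass = 0.3750 × 125.74 = 47.15 g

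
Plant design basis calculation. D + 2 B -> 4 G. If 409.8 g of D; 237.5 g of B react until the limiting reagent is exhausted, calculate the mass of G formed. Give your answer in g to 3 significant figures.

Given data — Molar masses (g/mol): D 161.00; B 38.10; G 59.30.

604 g

n(D) = 409.8 / 161.00 = 2.545 mol
n(B) = 237.5 / 38.10 = 6.234 mol
n/ν → D: 2.545, B: 3.117; D is limiting.
n(G) = (4/1) × 2.545 = 10.18 mol
mass = 10.18 × 59.30 = 603.7 g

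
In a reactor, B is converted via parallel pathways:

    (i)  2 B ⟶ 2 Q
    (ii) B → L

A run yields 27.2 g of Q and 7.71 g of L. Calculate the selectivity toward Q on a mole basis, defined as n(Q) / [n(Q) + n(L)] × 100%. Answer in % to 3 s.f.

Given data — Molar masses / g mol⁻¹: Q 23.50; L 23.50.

n(Q) = 27.2 / 23.50 = 1.157 mol
n(L) = 7.71 / 23.50 = 0.3281 mol
selectivity = 1.157/(1.157+0.3281) × 100 = 77.91 %

77.9 %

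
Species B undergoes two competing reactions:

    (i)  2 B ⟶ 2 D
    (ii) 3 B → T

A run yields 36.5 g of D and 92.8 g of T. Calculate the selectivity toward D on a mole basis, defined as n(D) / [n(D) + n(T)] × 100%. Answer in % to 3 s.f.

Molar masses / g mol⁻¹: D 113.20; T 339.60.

n(D) = 36.5 / 113.20 = 0.3224 mol
n(T) = 92.8 / 339.60 = 0.2733 mol
selectivity = 0.3224/(0.3224+0.2733) × 100 = 54.12 %

54.1 %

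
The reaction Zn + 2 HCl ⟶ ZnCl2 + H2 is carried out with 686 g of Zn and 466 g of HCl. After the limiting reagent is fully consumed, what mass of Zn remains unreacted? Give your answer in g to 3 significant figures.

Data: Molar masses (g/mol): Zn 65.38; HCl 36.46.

268 g

n(Zn) = 686.0 / 65.38 = 10.49 mol
n(HCl) = 466.0 / 36.46 = 12.78 mol
n/ν for Zn = 10.49/1 = 10.49
n/ν for HCl = 12.78/2 = 6.390
Smallest n/ν is HCl → limiting reagent.
Zn consumed = (1/2) × 12.78 = 6.390 mol
Zn remaining = 10.49 − 6.390 = 4.100 mol
mass = 4.100 × 65.38 = 268.1 g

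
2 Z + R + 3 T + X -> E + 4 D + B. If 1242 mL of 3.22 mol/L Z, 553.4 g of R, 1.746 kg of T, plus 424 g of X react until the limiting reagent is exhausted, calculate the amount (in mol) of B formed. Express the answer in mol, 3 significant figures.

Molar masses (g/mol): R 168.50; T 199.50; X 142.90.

n(Z) = 3.22 × 1242/1000 = 3.999 mol
n(R) = 553.4 / 168.50 = 3.284 mol
n(T) = 1.746×1000 / 199.50 = 8.752 mol
n(X) = 424.0 / 142.90 = 2.967 mol
n/ν for Z = 3.999/2 = 2.000
n/ν for R = 3.284/1 = 3.284
n/ν for T = 8.752/3 = 2.917
n/ν for X = 2.967/1 = 2.967
Smallest n/ν is Z → limiting reagent.
n(B) = (1/2) × 3.999 = 2.000 mol

2.00 mol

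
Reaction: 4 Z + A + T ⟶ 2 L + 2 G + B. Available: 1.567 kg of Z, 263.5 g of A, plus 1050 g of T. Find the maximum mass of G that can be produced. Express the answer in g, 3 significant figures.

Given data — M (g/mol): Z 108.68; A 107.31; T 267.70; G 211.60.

1040 g

n(Z) = 1.567×1000 / 108.68 = 14.42 mol
n(A) = 263.5 / 107.31 = 2.456 mol
n(T) = 1050 / 267.70 = 3.922 mol
n/ν → Z: 3.605, A: 2.456, T: 3.922; A is limiting.
n(G) = (2/1) × 2.456 = 4.912 mol
mass = 4.912 × 211.60 = 1039 g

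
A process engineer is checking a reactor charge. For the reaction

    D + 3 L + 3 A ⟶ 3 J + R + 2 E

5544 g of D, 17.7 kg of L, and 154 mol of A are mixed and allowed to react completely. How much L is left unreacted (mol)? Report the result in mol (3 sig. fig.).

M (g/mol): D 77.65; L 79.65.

n(D) = 5544 / 77.65 = 71.40 mol
n(L) = 17.70×1000 / 79.65 = 222.2 mol
n(A) = 154.0 mol
n/ν → D: 71.40, L: 74.07, A: 51.33; A is limiting.
L consumed = (3/3) × 154.0 = 154.0 mol
L remaining = 222.2 − 154.0 = 68.20 mol

68.2 mol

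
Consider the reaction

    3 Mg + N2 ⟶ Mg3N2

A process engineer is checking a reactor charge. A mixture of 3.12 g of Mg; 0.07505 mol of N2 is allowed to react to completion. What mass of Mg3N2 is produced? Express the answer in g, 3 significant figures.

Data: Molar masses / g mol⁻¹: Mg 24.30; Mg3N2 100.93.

n(Mg) = 3.120 / 24.30 = 0.1284 mol
n(N2) = 0.07505 mol
n/ν for Mg = 0.1284/3 = 0.04280
n/ν for N2 = 0.07505/1 = 0.07505
Smallest n/ν is Mg → limiting reagent.
n(Mg3N2) = (1/3) × 0.1284 = 0.04280 mol
mass = 0.04280 × 100.93 = 4.320 g

4.32 g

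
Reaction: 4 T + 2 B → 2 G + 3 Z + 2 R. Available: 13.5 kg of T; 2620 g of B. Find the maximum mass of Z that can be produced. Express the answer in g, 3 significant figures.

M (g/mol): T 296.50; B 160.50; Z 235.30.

n(T) = 13.50×1000 / 296.50 = 45.53 mol
n(B) = 2620 / 160.50 = 16.32 mol
n/ν → T: 11.38, B: 8.160; B is limiting.
n(Z) = (3/2) × 16.32 = 24.48 mol
mass = 24.48 × 235.30 = 5760 g

5760 g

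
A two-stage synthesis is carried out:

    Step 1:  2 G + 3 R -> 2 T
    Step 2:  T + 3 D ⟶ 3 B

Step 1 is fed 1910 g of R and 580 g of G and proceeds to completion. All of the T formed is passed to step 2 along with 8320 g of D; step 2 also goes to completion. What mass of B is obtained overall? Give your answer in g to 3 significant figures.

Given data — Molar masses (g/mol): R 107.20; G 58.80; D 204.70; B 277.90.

Step 1:
n(R) = 1910 / 107.20 = 17.82 mol
n(G) = 580.0 / 58.80 = 9.864 mol
n/ν for R = 17.82/3 = 5.940
n/ν for G = 9.864/2 = 4.932
Smallest n/ν is G → limiting reagent.
n(T) produced = (2/2) × 9.864 = 9.864 mol
Step 2:
n(T) available = 9.864 mol
n(D) = 8320 / 204.70 = 40.64 mol
n/ν for T = 9.864/1 = 9.864
n/ν for D = 40.64/3 = 13.55
Smallest n/ν is T → limiting reagent.
n(B) = (3/1) × 9.864 = 29.59 mol
mass = 29.59 × 277.90 = 8223 g

8220 g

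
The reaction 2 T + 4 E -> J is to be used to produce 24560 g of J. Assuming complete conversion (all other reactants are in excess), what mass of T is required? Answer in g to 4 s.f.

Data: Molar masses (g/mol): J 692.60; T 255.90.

n(J) = 24560 / 692.60 = 35.46 mol
n(T) = (2/1) × 35.46 = 70.92 mol
mass = 70.92 × 255.90 = 18150 g

18150 g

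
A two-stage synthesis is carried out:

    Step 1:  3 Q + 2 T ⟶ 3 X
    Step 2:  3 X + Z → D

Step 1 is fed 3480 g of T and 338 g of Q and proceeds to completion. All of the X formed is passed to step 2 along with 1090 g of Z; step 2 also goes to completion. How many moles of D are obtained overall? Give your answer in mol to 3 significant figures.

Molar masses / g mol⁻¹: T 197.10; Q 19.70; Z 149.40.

5.72 mol

Step 1:
n(T) = 3480 / 197.10 = 17.66 mol
n(Q) = 338.0 / 19.70 = 17.16 mol
n/ν for T = 17.66/2 = 8.830
n/ν for Q = 17.16/3 = 5.720
Smallest n/ν is Q → limiting reagent.
n(X) produced = (3/3) × 17.16 = 17.16 mol
Step 2:
n(X) available = 17.16 mol
n(Z) = 1090 / 149.40 = 7.296 mol
n/ν for X = 17.16/3 = 5.720
n/ν for Z = 7.296/1 = 7.296
Smallest n/ν is X → limiting reagent.
n(D) = (1/3) × 17.16 = 5.720 mol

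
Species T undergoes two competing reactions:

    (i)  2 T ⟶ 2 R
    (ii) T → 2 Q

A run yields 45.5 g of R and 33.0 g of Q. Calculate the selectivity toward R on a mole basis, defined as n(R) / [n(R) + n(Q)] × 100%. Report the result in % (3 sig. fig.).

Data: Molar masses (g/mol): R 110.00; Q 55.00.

n(R) = 45.5 / 110.00 = 0.4136 mol
n(Q) = 33.0 / 55.00 = 0.6000 mol
selectivity = 0.4136/(0.4136+0.6000) × 100 = 40.81 %

40.8 %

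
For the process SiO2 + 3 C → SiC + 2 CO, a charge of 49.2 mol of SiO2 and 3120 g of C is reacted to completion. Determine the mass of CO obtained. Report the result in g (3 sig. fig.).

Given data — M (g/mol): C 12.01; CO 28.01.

n(SiO2) = 49.20 mol
n(C) = 3120 / 12.01 = 259.8 mol
n/ν → SiO2: 49.20, C: 86.60; SiO2 is limiting.
n(CO) = (2/1) × 49.20 = 98.40 mol
mass = 98.40 × 28.01 = 2756 g

2760 g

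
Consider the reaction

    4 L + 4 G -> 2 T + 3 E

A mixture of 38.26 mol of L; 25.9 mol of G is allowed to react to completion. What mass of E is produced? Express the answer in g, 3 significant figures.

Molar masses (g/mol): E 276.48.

n(L) = 38.26 mol
n(G) = 25.90 mol
n/ν → L: 9.565, G: 6.475; G is limiting.
n(E) = (3/4) × 25.90 = 19.43 mol
mass = 19.43 × 276.48 = 5372 g

5370 g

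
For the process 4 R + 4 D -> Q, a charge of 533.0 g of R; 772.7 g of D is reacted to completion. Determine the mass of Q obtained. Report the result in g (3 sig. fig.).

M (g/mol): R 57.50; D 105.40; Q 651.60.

n(R) = 533.0 / 57.50 = 9.270 mol
n(D) = 772.7 / 105.40 = 7.331 mol
n/ν → R: 2.318, D: 1.833; D is limiting.
n(Q) = (1/4) × 7.331 = 1.833 mol
mass = 1.833 × 651.60 = 1194 g

1190 g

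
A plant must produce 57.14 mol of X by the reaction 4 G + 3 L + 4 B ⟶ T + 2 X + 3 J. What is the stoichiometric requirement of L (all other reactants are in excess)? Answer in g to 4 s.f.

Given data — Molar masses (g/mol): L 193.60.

n(X) = 57.14 mol
n(L) = (3/2) × 57.14 = 85.71 mol
mass = 85.71 × 193.60 = 16590 g

16590 g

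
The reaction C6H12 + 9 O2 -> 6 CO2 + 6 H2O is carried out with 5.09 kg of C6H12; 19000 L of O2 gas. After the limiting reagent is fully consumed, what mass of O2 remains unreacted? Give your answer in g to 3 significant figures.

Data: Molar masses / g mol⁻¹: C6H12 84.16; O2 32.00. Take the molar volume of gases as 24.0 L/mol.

n(C6H12) = 5.090×1000 / 84.16 = 60.48 mol
n(O2) = 19000 / 24.0 = 791.7 mol
n/ν → C6H12: 60.48, O2: 87.97; C6H12 is limiting.
O2 consumed = (9/1) × 60.48 = 544.3 mol
O2 remaining = 791.7 − 544.3 = 247.4 mol
mass = 247.4 × 32.00 = 7917 g

7920 g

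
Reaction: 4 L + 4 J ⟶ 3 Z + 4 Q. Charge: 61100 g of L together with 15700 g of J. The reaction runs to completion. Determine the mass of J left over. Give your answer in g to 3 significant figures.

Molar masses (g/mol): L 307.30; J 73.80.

n(L) = 61100 / 307.30 = 198.8 mol
n(J) = 15700 / 73.80 = 212.7 mol
n/ν for L = 198.8/4 = 49.70
n/ν for J = 212.7/4 = 53.18
Smallest n/ν is L → limiting reagent.
J consumed = (4/4) × 198.8 = 198.8 mol
J remaining = 212.7 − 198.8 = 13.90 mol
mass = 13.90 × 73.80 = 1026 g

1030 g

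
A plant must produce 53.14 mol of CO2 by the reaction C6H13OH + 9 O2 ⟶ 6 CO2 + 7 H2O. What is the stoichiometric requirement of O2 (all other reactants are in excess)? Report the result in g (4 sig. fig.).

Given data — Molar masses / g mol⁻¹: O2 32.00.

2551 g

n(CO2) = 53.14 mol
n(O2) = (9/6) × 53.14 = 79.71 mol
mass = 79.71 × 32.00 = 2551 g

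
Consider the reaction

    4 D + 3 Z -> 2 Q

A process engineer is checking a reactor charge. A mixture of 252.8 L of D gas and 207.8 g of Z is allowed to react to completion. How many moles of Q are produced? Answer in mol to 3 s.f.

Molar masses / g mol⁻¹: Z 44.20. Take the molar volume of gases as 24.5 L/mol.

n(D) = 252.8 / 24.5 = 10.32 mol
n(Z) = 207.8 / 44.20 = 4.701 mol
n/ν for D = 10.32/4 = 2.580
n/ν for Z = 4.701/3 = 1.567
Smallest n/ν is Z → limiting reagent.
n(Q) = (2/3) × 4.701 = 3.134 mol

3.13 mol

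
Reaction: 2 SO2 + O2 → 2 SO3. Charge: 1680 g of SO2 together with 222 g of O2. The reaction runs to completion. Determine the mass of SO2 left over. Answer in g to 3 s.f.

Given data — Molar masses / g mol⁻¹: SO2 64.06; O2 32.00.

n(SO2) = 1680 / 64.06 = 26.23 mol
n(O2) = 222.0 / 32.00 = 6.938 mol
n/ν for SO2 = 26.23/2 = 13.12
n/ν for O2 = 6.938/1 = 6.938
Smallest n/ν is O2 → limiting reagent.
SO2 consumed = (2/1) × 6.938 = 13.88 mol
SO2 remaining = 26.23 − 13.88 = 12.35 mol
mass = 12.35 × 64.06 = 791.1 g

791 g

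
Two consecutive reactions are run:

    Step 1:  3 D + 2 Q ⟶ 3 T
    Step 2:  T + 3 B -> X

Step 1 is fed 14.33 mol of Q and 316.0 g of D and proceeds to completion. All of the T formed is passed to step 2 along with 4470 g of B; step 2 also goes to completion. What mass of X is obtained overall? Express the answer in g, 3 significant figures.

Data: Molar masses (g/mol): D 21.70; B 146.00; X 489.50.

Step 1:
n(Q) = 14.33 mol
n(D) = 316.0 / 21.70 = 14.56 mol
n/ν for Q = 14.33/2 = 7.165
n/ν for D = 14.56/3 = 4.853
Smallest n/ν is D → limiting reagent.
n(T) produced = (3/3) × 14.56 = 14.56 mol
Step 2:
n(T) available = 14.56 mol
n(B) = 4470 / 146.00 = 30.62 mol
n/ν for T = 14.56/1 = 14.56
n/ν for B = 30.62/3 = 10.21
Smallest n/ν is B → limiting reagent.
n(X) = (1/3) × 30.62 = 10.21 mol
mass = 10.21 × 489.50 = 4998 g

5000 g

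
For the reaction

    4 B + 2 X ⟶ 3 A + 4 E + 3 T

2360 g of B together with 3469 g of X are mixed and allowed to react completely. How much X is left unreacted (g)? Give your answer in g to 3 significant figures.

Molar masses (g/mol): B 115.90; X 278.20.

n(B) = 2360 / 115.90 = 20.36 mol
n(X) = 3469 / 278.20 = 12.47 mol
n/ν → B: 5.090, X: 6.235; B is limiting.
X consumed = (2/4) × 20.36 = 10.18 mol
X remaining = 12.47 − 10.18 = 2.290 mol
mass = 2.290 × 278.20 = 637.1 g

637 g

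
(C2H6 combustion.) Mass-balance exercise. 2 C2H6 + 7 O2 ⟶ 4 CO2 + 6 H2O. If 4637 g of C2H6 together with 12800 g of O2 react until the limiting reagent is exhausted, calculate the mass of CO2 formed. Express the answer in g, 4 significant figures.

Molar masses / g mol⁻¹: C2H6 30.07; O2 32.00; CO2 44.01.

n(C2H6) = 4637 / 30.07 = 154.2 mol
n(O2) = 12800 / 32.00 = 400.0 mol
n/ν for C2H6 = 154.2/2 = 77.10
n/ν for O2 = 400.0/7 = 57.14
Smallest n/ν is O2 → limiting reagent.
n(CO2) = (4/7) × 400.0 = 228.6 mol
mass = 228.6 × 44.01 = 10060 g

10060 g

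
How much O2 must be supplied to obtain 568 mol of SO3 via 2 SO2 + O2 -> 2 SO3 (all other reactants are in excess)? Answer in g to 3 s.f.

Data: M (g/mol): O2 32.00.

n(SO3) = 568.0 mol
n(O2) = (1/2) × 568.0 = 284.0 mol
mass = 284.0 × 32.00 = 9088 g

9090 g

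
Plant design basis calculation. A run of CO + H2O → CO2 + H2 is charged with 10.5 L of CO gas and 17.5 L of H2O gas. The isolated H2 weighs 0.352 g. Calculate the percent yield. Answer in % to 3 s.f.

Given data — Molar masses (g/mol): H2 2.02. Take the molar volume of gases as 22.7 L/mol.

37.7 %

n(CO) = 10.50 / 22.7 = 0.4626 mol
n(H2O) = 17.50 / 22.7 = 0.7709 mol
n/ν for CO = 0.4626/1 = 0.4626
n/ν for H2O = 0.7709/1 = 0.7709
Smallest n/ν is CO → limiting reagent.
theoretical n(H2) = (1/1) × 0.4626 = 0.4626 mol → 0.9345 g
% yield = 0.352 / 0.9345 × 100 = 37.67 %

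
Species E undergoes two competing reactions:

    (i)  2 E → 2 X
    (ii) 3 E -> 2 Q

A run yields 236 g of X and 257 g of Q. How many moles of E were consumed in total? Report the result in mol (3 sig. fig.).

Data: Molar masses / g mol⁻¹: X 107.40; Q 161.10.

n(X) = 236 / 107.40 = 2.197 mol
n(Q) = 257 / 161.10 = 1.595 mol
n(E) via (i) = (2/2)×2.197 = 2.197 mol
n(E) via (ii) = (3/2)×1.595 = 2.393 mol
total n(E) = 2.197 + 2.393 = 4.590 mol

4.59 mol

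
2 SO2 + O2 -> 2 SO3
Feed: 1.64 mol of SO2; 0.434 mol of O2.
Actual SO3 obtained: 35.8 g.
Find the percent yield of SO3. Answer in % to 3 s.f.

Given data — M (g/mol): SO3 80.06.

n(SO2) = 1.640 mol
n(O2) = 0.4340 mol
n/ν for SO2 = 1.640/2 = 0.8200
n/ν for O2 = 0.4340/1 = 0.4340
Smallest n/ν is O2 → limiting reagent.
theoretical n(SO3) = (2/1) × 0.4340 = 0.8680 mol → 69.49 g
% yield = 35.8 / 69.49 × 100 = 51.52 %

51.5 %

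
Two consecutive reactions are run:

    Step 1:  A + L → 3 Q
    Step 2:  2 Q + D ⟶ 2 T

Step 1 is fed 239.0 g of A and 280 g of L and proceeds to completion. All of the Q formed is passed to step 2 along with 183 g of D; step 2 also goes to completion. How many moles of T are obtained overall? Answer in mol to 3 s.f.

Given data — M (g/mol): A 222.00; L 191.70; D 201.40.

1.82 mol

Step 1:
n(A) = 239.0 / 222.00 = 1.077 mol
n(L) = 280.0 / 191.70 = 1.461 mol
n/ν for A = 1.077/1 = 1.077
n/ν for L = 1.461/1 = 1.461
Smallest n/ν is A → limiting reagent.
n(Q) produced = (3/1) × 1.077 = 3.231 mol
Step 2:
n(Q) available = 3.231 mol
n(D) = 183.0 / 201.40 = 0.9086 mol
n/ν for Q = 3.231/2 = 1.616
n/ν for D = 0.9086/1 = 0.9086
Smallest n/ν is D → limiting reagent.
n(T) = (2/1) × 0.9086 = 1.817 mol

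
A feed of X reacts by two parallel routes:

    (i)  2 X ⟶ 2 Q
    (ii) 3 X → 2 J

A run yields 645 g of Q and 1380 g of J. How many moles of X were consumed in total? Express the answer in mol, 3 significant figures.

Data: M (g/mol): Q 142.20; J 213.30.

n(Q) = 645 / 142.20 = 4.536 mol
n(J) = 1380 / 213.30 = 6.470 mol
n(X) via (i) = (2/2)×4.536 = 4.536 mol
n(X) via (ii) = (3/2)×6.470 = 9.705 mol
total n(X) = 4.536 + 9.705 = 14.24 mol

14.2 mol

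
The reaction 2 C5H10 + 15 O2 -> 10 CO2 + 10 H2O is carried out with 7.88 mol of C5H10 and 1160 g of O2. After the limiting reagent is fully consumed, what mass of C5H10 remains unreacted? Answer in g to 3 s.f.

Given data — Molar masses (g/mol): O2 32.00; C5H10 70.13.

n(C5H10) = 7.880 mol
n(O2) = 1160 / 32.00 = 36.25 mol
n/ν → C5H10: 3.940, O2: 2.417; O2 is limiting.
C5H10 consumed = (2/15) × 36.25 = 4.833 mol
C5H10 remaining = 7.880 − 4.833 = 3.047 mol
mass = 3.047 × 70.13 = 213.7 g

214 g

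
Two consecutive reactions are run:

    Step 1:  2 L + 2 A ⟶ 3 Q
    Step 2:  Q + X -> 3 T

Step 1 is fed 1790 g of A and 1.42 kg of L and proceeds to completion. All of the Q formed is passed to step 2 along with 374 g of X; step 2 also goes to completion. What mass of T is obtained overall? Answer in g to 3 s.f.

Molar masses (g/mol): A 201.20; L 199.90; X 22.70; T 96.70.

3090 g

Step 1:
n(A) = 1790 / 201.20 = 8.897 mol
n(L) = 1.420×1000 / 199.90 = 7.104 mol
n/ν for A = 8.897/2 = 4.449
n/ν for L = 7.104/2 = 3.552
Smallest n/ν is L → limiting reagent.
n(Q) produced = (3/2) × 7.104 = 10.66 mol
Step 2:
n(Q) available = 10.66 mol
n(X) = 374.0 / 22.70 = 16.48 mol
n/ν for Q = 10.66/1 = 10.66
n/ν for X = 16.48/1 = 16.48
Smallest n/ν is Q → limiting reagent.
n(T) = (3/1) × 10.66 = 31.98 mol
mass = 31.98 × 96.70 = 3092 g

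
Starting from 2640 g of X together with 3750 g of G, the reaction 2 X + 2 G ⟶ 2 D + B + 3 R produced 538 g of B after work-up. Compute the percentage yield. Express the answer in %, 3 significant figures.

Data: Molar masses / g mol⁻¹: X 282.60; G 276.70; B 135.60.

84.9 %

n(X) = 2640 / 282.60 = 9.342 mol
n(G) = 3750 / 276.70 = 13.55 mol
n/ν for X = 9.342/2 = 4.671
n/ν for G = 13.55/2 = 6.775
Smallest n/ν is X → limiting reagent.
theoretical n(B) = (1/2) × 9.342 = 4.671 mol → 633.4 g
% yield = 538 / 633.4 × 100 = 84.94 %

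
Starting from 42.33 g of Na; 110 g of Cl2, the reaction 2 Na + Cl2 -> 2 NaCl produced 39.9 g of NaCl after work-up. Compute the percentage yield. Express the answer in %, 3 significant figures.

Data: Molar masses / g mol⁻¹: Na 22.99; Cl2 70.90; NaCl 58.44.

n(Na) = 42.33 / 22.99 = 1.841 mol
n(Cl2) = 110.0 / 70.90 = 1.551 mol
n/ν for Na = 1.841/2 = 0.9205
n/ν for Cl2 = 1.551/1 = 1.551
Smallest n/ν is Na → limiting reagent.
theoretical n(NaCl) = (2/2) × 1.841 = 1.841 mol → 107.6 g
% yield = 39.9 / 107.6 × 100 = 37.08 %

37.1 %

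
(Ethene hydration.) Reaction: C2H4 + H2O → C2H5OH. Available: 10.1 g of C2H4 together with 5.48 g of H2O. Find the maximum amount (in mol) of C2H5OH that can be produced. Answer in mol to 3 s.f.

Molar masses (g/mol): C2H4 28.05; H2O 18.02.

n(C2H4) = 10.10 / 28.05 = 0.3601 mol
n(H2O) = 5.480 / 18.02 = 0.3041 mol
n/ν for C2H4 = 0.3601/1 = 0.3601
n/ν for H2O = 0.3041/1 = 0.3041
Smallest n/ν is H2O → limiting reagent.
n(C2H5OH) = (1/1) × 0.3041 = 0.3041 mol

0.304 mol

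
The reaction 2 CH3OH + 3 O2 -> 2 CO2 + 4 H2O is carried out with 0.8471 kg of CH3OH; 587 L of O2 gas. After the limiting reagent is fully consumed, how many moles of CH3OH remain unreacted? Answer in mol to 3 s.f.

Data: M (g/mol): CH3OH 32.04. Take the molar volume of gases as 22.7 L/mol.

9.20 mol

n(CH3OH) = 0.8471×1000 / 32.04 = 26.44 mol
n(O2) = 587.0 / 22.7 = 25.86 mol
n/ν for CH3OH = 26.44/2 = 13.22
n/ν for O2 = 25.86/3 = 8.620
Smallest n/ν is O2 → limiting reagent.
CH3OH consumed = (2/3) × 25.86 = 17.24 mol
CH3OH remaining = 26.44 − 17.24 = 9.200 mol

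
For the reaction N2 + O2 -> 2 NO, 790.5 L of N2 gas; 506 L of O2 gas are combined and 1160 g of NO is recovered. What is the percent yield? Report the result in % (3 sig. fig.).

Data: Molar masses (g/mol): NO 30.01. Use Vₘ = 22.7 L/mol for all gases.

86.7 %

n(N2) = 790.5 / 22.7 = 34.82 mol
n(O2) = 506.0 / 22.7 = 22.29 mol
n/ν → N2: 34.82, O2: 22.29; O2 is limiting.
theoretical n(NO) = (2/1) × 22.29 = 44.58 mol → 1338 g
% yield = 1160 / 1338 × 100 = 86.70 %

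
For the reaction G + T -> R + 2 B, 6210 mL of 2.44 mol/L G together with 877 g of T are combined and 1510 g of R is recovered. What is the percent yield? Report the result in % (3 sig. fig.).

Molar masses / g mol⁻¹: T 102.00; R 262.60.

n(G) = 2.44 × 6210/1000 = 15.15 mol
n(T) = 877.0 / 102.00 = 8.598 mol
n/ν → G: 15.15, T: 8.598; T is limiting.
theoretical n(R) = (1/1) × 8.598 = 8.598 mol → 2258 g
% yield = 1510 / 2258 × 100 = 66.87 %

66.9 %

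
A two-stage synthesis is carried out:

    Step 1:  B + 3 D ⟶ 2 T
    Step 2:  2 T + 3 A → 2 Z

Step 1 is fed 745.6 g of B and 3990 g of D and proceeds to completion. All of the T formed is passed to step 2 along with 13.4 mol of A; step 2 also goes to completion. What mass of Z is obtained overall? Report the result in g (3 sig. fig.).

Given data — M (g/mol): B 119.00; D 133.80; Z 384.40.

Step 1:
n(B) = 745.6 / 119.00 = 6.266 mol
n(D) = 3990 / 133.80 = 29.82 mol
n/ν for B = 6.266/1 = 6.266
n/ν for D = 29.82/3 = 9.940
Smallest n/ν is B → limiting reagent.
n(T) produced = (2/1) × 6.266 = 12.53 mol
Step 2:
n(T) available = 12.53 mol
n(A) = 13.40 mol
n/ν for T = 12.53/2 = 6.265
n/ν for A = 13.40/3 = 4.467
Smallest n/ν is A → limiting reagent.
n(Z) = (2/3) × 13.40 = 8.933 mol
mass = 8.933 × 384.40 = 3434 g

3430 g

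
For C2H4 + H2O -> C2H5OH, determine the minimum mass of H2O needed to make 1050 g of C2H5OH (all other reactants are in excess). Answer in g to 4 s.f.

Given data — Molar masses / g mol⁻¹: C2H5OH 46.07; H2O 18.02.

n(C2H5OH) = 1050 / 46.07 = 22.79 mol
n(H2O) = (1/1) × 22.79 = 22.79 mol
mass = 22.79 × 18.02 = 410.7 g

410.7 g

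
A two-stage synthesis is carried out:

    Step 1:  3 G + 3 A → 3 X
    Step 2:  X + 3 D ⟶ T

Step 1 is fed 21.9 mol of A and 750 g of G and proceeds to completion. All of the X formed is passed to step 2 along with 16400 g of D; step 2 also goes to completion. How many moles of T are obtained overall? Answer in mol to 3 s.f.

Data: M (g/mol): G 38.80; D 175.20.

Step 1:
n(A) = 21.90 mol
n(G) = 750.0 / 38.80 = 19.33 mol
n/ν → A: 7.300, G: 6.443; G is limiting.
n(X) produced = (3/3) × 19.33 = 19.33 mol
Step 2:
n(X) available = 19.33 mol
n(D) = 16400 / 175.20 = 93.61 mol
n/ν → X: 19.33, D: 31.20; X is limiting.
n(T) = (1/1) × 19.33 = 19.33 mol

19.3 mol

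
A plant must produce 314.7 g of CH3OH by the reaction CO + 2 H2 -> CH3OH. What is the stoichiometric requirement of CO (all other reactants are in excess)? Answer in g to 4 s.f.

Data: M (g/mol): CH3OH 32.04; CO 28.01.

n(CH3OH) = 314.7 / 32.04 = 9.822 mol
n(CO) = (1/1) × 9.822 = 9.822 mol
mass = 9.822 × 28.01 = 275.1 g

275.1 g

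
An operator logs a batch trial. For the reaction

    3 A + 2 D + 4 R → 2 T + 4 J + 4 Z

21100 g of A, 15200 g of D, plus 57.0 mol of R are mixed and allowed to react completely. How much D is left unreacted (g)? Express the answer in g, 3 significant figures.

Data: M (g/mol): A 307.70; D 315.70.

6200 g

n(A) = 21100 / 307.70 = 68.57 mol
n(D) = 15200 / 315.70 = 48.15 mol
n(R) = 57.00 mol
n/ν for A = 68.57/3 = 22.86
n/ν for D = 48.15/2 = 24.08
n/ν for R = 57.00/4 = 14.25
Smallest n/ν is R → limiting reagent.
D consumed = (2/4) × 57.00 = 28.50 mol
D remaining = 48.15 − 28.50 = 19.65 mol
mass = 19.65 × 315.70 = 6204 g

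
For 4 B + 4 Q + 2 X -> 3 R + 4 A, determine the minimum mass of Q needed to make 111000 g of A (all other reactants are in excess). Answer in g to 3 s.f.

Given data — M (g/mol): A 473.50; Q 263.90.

n(A) = 111000 / 473.50 = 234.4 mol
n(Q) = (4/4) × 234.4 = 234.4 mol
mass = 234.4 × 263.90 = 61860 g

61900 g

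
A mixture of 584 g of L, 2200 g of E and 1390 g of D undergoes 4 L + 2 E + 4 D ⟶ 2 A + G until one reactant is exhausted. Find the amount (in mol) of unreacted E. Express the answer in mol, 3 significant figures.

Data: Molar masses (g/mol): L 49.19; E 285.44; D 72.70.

1.77 mol

n(L) = 584.0 / 49.19 = 11.87 mol
n(E) = 2200 / 285.44 = 7.707 mol
n(D) = 1390 / 72.70 = 19.12 mol
n/ν for L = 11.87/4 = 2.968
n/ν for E = 7.707/2 = 3.854
n/ν for D = 19.12/4 = 4.780
Smallest n/ν is L → limiting reagent.
E consumed = (2/4) × 11.87 = 5.935 mol
E remaining = 7.707 − 5.935 = 1.772 mol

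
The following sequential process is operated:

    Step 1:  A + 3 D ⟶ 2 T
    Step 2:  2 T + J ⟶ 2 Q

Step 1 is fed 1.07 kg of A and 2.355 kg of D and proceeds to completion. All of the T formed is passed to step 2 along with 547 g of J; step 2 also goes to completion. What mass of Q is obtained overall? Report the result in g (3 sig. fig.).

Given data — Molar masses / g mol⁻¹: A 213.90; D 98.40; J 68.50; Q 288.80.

2890 g

Step 1:
n(A) = 1.070×1000 / 213.90 = 5.002 mol
n(D) = 2.355×1000 / 98.40 = 23.93 mol
n/ν for A = 5.002/1 = 5.002
n/ν for D = 23.93/3 = 7.977
Smallest n/ν is A → limiting reagent.
n(T) produced = (2/1) × 5.002 = 10.00 mol
Step 2:
n(T) available = 10.00 mol
n(J) = 547.0 / 68.50 = 7.985 mol
n/ν for T = 10.00/2 = 5.000
n/ν for J = 7.985/1 = 7.985
Smallest n/ν is T → limiting reagent.
n(Q) = (2/2) × 10.00 = 10.00 mol
mass = 10.00 × 288.80 = 2888 g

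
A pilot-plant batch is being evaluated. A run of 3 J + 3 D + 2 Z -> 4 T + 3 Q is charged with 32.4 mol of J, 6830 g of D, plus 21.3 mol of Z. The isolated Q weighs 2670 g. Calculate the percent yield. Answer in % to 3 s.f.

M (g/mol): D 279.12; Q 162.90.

n(J) = 32.40 mol
n(D) = 6830 / 279.12 = 24.47 mol
n(Z) = 21.30 mol
n/ν for J = 32.40/3 = 10.80
n/ν for D = 24.47/3 = 8.157
n/ν for Z = 21.30/2 = 10.65
Smallest n/ν is D → limiting reagent.
theoretical n(Q) = (3/3) × 24.47 = 24.47 mol → 3986 g
% yield = 2670 / 3986 × 100 = 66.98 %

67.0 %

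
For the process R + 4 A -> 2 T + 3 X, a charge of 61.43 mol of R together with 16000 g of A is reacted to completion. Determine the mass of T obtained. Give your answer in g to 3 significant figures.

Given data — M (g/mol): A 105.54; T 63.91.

n(R) = 61.43 mol
n(A) = 16000 / 105.54 = 151.6 mol
n/ν for R = 61.43/1 = 61.43
n/ν for A = 151.6/4 = 37.90
Smallest n/ν is A → limiting reagent.
n(T) = (2/4) × 151.6 = 75.80 mol
mass = 75.80 × 63.91 = 4844 g

4840 g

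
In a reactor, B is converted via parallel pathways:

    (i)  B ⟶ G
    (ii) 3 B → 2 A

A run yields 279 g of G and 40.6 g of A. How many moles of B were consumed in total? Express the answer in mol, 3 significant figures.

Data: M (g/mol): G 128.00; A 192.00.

2.50 mol

n(G) = 279 / 128.00 = 2.180 mol
n(A) = 40.6 / 192.00 = 0.2115 mol
n(B) via (i) = (1/1)×2.180 = 2.180 mol
n(B) via (ii) = (3/2)×0.2115 = 0.3173 mol
total n(B) = 2.180 + 0.3173 = 2.497 mol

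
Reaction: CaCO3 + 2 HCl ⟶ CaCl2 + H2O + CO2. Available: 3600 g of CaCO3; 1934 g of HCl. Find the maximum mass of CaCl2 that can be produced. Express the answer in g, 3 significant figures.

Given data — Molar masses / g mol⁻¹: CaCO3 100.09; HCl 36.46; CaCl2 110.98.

2940 g

n(CaCO3) = 3600 / 100.09 = 35.97 mol
n(HCl) = 1934 / 36.46 = 53.04 mol
n/ν → CaCO3: 35.97, HCl: 26.52; HCl is limiting.
n(CaCl2) = (1/2) × 53.04 = 26.52 mol
mass = 26.52 × 110.98 = 2943 g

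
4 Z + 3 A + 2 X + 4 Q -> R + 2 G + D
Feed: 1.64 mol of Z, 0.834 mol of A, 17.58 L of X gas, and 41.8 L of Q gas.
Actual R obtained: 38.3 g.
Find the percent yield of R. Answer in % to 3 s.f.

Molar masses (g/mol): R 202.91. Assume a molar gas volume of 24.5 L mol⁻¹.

n(Z) = 1.640 mol
n(A) = 0.8340 mol
n(X) = 17.58 / 24.5 = 0.7176 mol
n(Q) = 41.80 / 24.5 = 1.706 mol
n/ν for Z = 1.640/4 = 0.4100
n/ν for A = 0.8340/3 = 0.2780
n/ν for X = 0.7176/2 = 0.3588
n/ν for Q = 1.706/4 = 0.4265
Smallest n/ν is A → limiting reagent.
theoretical n(R) = (1/3) × 0.8340 = 0.2780 mol → 56.41 g
% yield = 38.3 / 56.41 × 100 = 67.90 %

67.9 %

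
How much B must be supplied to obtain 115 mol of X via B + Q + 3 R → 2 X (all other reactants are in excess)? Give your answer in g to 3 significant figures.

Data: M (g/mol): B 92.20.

5300 g

n(X) = 115.0 mol
n(B) = (1/2) × 115.0 = 57.50 mol
mass = 57.50 × 92.20 = 5302 g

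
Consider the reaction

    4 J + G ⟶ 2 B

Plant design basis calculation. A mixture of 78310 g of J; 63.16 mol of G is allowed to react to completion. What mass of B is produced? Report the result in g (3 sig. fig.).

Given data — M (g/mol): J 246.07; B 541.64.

68400 g

n(J) = 78310 / 246.07 = 318.2 mol
n(G) = 63.16 mol
n/ν → J: 79.55, G: 63.16; G is limiting.
n(B) = (2/1) × 63.16 = 126.3 mol
mass = 126.3 × 541.64 = 68410 g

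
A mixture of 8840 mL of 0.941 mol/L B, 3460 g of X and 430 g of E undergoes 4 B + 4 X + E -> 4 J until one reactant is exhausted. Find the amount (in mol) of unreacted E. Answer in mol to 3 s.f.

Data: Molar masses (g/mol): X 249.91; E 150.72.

0.773 mol

n(B) = 0.941 × 8840/1000 = 8.318 mol
n(X) = 3460 / 249.91 = 13.84 mol
n(E) = 430.0 / 150.72 = 2.853 mol
n/ν for B = 8.318/4 = 2.080
n/ν for X = 13.84/4 = 3.460
n/ν for E = 2.853/1 = 2.853
Smallest n/ν is B → limiting reagent.
E consumed = (1/4) × 8.318 = 2.080 mol
E remaining = 2.853 − 2.080 = 0.7730 mol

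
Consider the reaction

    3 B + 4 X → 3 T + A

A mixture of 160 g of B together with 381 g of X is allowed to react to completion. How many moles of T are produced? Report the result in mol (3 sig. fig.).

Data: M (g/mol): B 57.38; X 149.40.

1.91 mol

n(B) = 160.0 / 57.38 = 2.788 mol
n(X) = 381.0 / 149.40 = 2.550 mol
n/ν for B = 2.788/3 = 0.9293
n/ν for X = 2.550/4 = 0.6375
Smallest n/ν is X → limiting reagent.
n(T) = (3/4) × 2.550 = 1.913 mol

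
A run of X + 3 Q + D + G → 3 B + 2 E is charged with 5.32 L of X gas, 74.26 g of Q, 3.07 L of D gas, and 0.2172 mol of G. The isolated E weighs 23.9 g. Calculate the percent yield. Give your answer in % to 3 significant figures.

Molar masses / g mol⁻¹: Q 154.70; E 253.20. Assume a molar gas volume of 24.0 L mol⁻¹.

36.9 %

n(X) = 5.320 / 24.0 = 0.2217 mol
n(Q) = 74.26 / 154.70 = 0.4800 mol
n(D) = 3.070 / 24.0 = 0.1279 mol
n(G) = 0.2172 mol
n/ν for X = 0.2217/1 = 0.2217
n/ν for Q = 0.4800/3 = 0.1600
n/ν for D = 0.1279/1 = 0.1279
n/ν for G = 0.2172/1 = 0.2172
Smallest n/ν is D → limiting reagent.
theoretical n(E) = (2/1) × 0.1279 = 0.2558 mol → 64.77 g
% yield = 23.9 / 64.77 × 100 = 36.90 %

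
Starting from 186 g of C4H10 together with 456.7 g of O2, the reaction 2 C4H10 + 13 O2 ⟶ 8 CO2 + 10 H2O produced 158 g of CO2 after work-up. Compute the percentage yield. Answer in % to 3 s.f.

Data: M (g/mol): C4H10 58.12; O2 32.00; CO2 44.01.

n(C4H10) = 186.0 / 58.12 = 3.200 mol
n(O2) = 456.7 / 32.00 = 14.27 mol
n/ν for C4H10 = 3.200/2 = 1.600
n/ν for O2 = 14.27/13 = 1.098
Smallest n/ν is O2 → limiting reagent.
theoretical n(CO2) = (8/13) × 14.27 = 8.782 mol → 386.5 g
% yield = 158 / 386.5 × 100 = 40.88 %

40.9 %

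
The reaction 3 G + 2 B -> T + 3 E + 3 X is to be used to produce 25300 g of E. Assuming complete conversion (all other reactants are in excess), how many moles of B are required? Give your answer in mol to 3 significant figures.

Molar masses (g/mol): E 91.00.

185 mol

n(E) = 25300 / 91.00 = 278.0 mol
n(B) = (2/3) × 278.0 = 185.3 mol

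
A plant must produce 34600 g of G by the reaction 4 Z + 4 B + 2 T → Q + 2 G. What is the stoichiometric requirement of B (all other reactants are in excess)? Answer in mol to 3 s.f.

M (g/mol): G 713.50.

97.0 mol

n(G) = 34600 / 713.50 = 48.49 mol
n(B) = (4/2) × 48.49 = 96.98 mol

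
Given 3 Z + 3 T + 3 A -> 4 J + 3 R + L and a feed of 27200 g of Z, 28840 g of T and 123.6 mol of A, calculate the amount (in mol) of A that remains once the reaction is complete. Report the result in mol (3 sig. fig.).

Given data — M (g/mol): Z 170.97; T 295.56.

26.0 mol

n(Z) = 27200 / 170.97 = 159.1 mol
n(T) = 28840 / 295.56 = 97.58 mol
n(A) = 123.6 mol
n/ν → Z: 53.03, T: 32.53, A: 41.20; T is limiting.
A consumed = (3/3) × 97.58 = 97.58 mol
A remaining = 123.6 − 97.58 = 26.02 mol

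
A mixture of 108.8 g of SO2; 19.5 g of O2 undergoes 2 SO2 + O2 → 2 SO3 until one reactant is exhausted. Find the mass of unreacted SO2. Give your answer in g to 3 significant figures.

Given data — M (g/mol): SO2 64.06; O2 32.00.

n(SO2) = 108.8 / 64.06 = 1.698 mol
n(O2) = 19.50 / 32.00 = 0.6094 mol
n/ν for SO2 = 1.698/2 = 0.8490
n/ν for O2 = 0.6094/1 = 0.6094
Smallest n/ν is O2 → limiting reagent.
SO2 consumed = (2/1) × 0.6094 = 1.219 mol
SO2 remaining = 1.698 − 1.219 = 0.4790 mol
mass = 0.4790 × 64.06 = 30.68 g

30.7 g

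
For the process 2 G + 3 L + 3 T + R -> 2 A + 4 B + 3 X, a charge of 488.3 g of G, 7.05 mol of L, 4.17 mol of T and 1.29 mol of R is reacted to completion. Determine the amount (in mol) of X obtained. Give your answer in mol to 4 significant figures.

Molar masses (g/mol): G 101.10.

3.870 mol

n(G) = 488.3 / 101.10 = 4.830 mol
n(L) = 7.050 mol
n(T) = 4.170 mol
n(R) = 1.290 mol
n/ν → G: 2.415, L: 2.350, T: 1.390, R: 1.290; R is limiting.
n(X) = (3/1) × 1.290 = 3.870 mol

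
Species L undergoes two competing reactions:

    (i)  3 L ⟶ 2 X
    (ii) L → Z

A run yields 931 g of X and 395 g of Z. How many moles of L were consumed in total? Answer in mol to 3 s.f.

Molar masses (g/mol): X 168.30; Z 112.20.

n(X) = 931 / 168.30 = 5.532 mol
n(Z) = 395 / 112.20 = 3.520 mol
n(L) via (i) = (3/2)×5.532 = 8.298 mol
n(L) via (ii) = (1/1)×3.520 = 3.520 mol
total n(L) = 8.298 + 3.520 = 11.82 mol

11.8 mol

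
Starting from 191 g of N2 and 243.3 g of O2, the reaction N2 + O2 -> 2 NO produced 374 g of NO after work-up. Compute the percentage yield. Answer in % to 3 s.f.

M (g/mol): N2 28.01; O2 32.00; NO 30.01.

n(N2) = 191.0 / 28.01 = 6.819 mol
n(O2) = 243.3 / 32.00 = 7.603 mol
n/ν for N2 = 6.819/1 = 6.819
n/ν for O2 = 7.603/1 = 7.603
Smallest n/ν is N2 → limiting reagent.
theoretical n(NO) = (2/1) × 6.819 = 13.64 mol → 409.3 g
% yield = 374 / 409.3 × 100 = 91.38 %

91.4 %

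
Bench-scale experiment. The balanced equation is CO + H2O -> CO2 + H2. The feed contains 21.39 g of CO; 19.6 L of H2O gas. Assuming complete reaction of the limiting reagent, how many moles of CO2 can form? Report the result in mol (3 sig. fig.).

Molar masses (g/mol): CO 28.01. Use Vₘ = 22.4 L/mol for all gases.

n(CO) = 21.39 / 28.01 = 0.7637 mol
n(H2O) = 19.60 / 22.4 = 0.8750 mol
n/ν → CO: 0.7637, H2O: 0.8750; CO is limiting.
n(CO2) = (1/1) × 0.7637 = 0.7637 mol

0.764 mol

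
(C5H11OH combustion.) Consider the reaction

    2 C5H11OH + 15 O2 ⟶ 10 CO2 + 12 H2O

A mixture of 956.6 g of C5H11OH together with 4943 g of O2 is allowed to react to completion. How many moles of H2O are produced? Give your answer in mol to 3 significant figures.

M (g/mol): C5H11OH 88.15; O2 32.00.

65.1 mol

n(C5H11OH) = 956.6 / 88.15 = 10.85 mol
n(O2) = 4943 / 32.00 = 154.5 mol
n/ν → C5H11OH: 5.425, O2: 10.30; C5H11OH is limiting.
n(H2O) = (12/2) × 10.85 = 65.10 mol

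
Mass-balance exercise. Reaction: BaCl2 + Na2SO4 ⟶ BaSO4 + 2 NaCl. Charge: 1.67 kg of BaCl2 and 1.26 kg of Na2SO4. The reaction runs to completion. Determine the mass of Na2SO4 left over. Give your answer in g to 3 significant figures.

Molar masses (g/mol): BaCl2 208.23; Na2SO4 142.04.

121 g

n(BaCl2) = 1.670×1000 / 208.23 = 8.020 mol
n(Na2SO4) = 1.260×1000 / 142.04 = 8.871 mol
n/ν → BaCl2: 8.020, Na2SO4: 8.871; BaCl2 is limiting.
Na2SO4 consumed = (1/1) × 8.020 = 8.020 mol
Na2SO4 remaining = 8.871 − 8.020 = 0.8510 mol
mass = 0.8510 × 142.04 = 120.9 g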